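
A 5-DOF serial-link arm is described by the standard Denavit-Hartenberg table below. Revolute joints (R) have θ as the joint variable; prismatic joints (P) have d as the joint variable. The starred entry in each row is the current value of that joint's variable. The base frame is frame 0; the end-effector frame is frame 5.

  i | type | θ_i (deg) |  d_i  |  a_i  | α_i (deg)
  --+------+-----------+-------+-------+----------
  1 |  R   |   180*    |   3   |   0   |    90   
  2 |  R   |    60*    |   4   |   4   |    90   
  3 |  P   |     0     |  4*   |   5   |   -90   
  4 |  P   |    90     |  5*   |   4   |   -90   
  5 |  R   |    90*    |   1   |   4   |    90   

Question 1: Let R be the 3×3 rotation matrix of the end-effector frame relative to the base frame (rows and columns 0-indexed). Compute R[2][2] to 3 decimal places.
0.500

End-effector z-axis (col 2 of R) = (0.8660,-0.0000,0.5000)
R[2][2] = 0.5000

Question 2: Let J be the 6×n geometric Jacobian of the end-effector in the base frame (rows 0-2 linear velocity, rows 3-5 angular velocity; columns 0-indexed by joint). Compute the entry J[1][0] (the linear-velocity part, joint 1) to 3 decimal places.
axis z_0 = ẑ; lever o_n−o_0 = (-4.0000,5.0000,9.9282)
cross product → J_v[:, 0] = (-5.0000,-4.0000,0.0000)
J_ω[:, 0] = z_0
entry J[1][0] = -4.0000

-4.000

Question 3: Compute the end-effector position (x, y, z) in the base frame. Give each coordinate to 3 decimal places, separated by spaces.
-4.000 5.000 9.928

after link 1: o_1 = (0.0000, 0.0000, 3.0000)
after link 2: o_2 = (-2.0000, 4.0000, 6.4641)
after link 3: o_3 = (-7.9641, 4.0000, 8.7942)
after link 4: o_4 = (-4.5000, 9.0000, 10.7942)
after link 5: o_5 = (-4.0000, 5.0000, 9.9282)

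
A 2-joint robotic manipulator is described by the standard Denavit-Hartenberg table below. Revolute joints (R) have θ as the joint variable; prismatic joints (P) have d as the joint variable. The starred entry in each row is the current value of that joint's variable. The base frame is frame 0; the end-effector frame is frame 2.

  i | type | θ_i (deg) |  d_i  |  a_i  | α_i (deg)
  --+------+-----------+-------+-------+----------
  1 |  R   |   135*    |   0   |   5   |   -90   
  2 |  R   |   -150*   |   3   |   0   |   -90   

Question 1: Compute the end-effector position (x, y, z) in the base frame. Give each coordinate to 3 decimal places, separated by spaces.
after link 1: o_1 = (-3.5355, 3.5355, 0.0000)
after link 2: o_2 = (-5.6569, 1.4142, 0.0000)

-5.657 1.414 0.000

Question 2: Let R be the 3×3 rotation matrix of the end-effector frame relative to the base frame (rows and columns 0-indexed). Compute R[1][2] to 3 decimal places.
End-effector z-axis (col 2 of R) = (-0.3536,0.3536,0.8660)
R[1][2] = 0.3536

0.354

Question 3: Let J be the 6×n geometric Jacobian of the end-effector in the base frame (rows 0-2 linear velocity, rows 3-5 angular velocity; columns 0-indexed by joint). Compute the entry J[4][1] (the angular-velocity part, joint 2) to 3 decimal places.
axis z_1 = (-0.7071,-0.7071,0.0000); lever o_n−o_1 = (-2.1213,-2.1213,0.0000)
cross product → J_v[:, 1] = (0.0000,0.0000,0.0000)
J_ω[:, 1] = z_1
entry J[4][1] = -0.7071

-0.707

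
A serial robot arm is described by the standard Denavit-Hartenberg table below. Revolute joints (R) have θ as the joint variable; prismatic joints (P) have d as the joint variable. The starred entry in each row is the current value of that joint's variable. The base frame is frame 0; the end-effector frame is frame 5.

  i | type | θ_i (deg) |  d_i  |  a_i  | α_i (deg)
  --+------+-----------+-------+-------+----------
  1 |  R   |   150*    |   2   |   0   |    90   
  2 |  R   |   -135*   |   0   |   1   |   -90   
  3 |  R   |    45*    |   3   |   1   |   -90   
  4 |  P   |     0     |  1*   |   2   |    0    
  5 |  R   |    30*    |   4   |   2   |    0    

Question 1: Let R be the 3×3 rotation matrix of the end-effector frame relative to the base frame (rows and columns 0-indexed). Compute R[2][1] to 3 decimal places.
0.862

End-effector y-axis (col 1 of R) = (0.4906,0.1250,0.8624)
R[2][1] = 0.8624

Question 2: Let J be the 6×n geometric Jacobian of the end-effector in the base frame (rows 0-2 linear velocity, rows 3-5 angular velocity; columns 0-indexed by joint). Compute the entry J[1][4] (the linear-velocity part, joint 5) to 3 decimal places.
0.250

axis z_4 = (-0.7866,-0.3624,0.5000); lever o_n−o_4 = (-2.3963,-3.2967,1.8411)
cross product → J_v[:, 4] = (0.9812,0.2500,1.7247)
J_ω[:, 4] = z_4
entry J[1][4] = 0.2500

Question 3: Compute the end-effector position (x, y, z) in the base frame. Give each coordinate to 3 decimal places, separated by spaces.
-4.169 -5.539 0.013

after link 1: o_1 = (0.0000, 0.0000, 2.0000)
after link 2: o_2 = (0.6124, -0.3536, 1.2929)
after link 3: o_3 = (-1.1453, -0.1553, -1.3284)
after link 4: o_4 = (-1.7729, -2.2424, -1.8284)
after link 5: o_5 = (-4.1692, -5.5391, 0.0127)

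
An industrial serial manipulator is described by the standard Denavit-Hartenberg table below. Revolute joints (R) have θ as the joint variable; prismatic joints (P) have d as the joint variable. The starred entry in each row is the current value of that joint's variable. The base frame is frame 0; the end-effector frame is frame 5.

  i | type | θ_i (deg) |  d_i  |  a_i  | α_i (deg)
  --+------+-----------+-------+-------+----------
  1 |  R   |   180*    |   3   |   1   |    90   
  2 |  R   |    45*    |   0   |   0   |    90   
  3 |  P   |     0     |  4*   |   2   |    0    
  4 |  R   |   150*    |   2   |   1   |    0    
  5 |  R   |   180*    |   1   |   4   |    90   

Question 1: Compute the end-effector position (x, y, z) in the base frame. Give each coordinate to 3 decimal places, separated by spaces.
-9.201 -1.500 1.302

after link 1: o_1 = (-1.0000, 0.0000, 3.0000)
after link 2: o_2 = (-1.0000, 0.0000, 3.0000)
after link 3: o_3 = (-5.2426, 0.0000, 1.5858)
after link 4: o_4 = (-6.0445, 0.5000, -0.4408)
after link 5: o_5 = (-9.2011, -1.5000, 1.3016)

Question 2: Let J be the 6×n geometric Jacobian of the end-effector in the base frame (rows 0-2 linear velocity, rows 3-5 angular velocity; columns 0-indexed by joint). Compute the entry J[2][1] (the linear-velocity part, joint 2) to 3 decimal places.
axis z_1 = (0.0000,1.0000,0.0000); lever o_n−o_1 = (-8.2011,-1.5000,-1.6984)
cross product → J_v[:, 1] = (-1.6984,-0.0000,8.2011)
J_ω[:, 1] = z_1
entry J[2][1] = 8.2011

8.201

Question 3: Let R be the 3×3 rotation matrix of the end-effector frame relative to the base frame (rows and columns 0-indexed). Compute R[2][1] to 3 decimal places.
-0.707

End-effector y-axis (col 1 of R) = (-0.7071,0.0000,-0.7071)
R[2][1] = -0.7071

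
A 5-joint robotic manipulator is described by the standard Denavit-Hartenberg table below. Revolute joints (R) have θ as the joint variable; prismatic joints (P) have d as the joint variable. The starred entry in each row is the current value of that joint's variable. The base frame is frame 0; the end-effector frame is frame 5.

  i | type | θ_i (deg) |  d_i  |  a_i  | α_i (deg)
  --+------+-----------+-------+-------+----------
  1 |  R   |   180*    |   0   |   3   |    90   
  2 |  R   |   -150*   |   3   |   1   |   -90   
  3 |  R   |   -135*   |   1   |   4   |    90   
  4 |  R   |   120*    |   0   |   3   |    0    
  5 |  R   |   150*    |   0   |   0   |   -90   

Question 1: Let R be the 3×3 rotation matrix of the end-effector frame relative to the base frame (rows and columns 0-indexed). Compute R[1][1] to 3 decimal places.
0.707

End-effector y-axis (col 1 of R) = (0.6124,0.7071,-0.3536)
R[1][1] = 0.7071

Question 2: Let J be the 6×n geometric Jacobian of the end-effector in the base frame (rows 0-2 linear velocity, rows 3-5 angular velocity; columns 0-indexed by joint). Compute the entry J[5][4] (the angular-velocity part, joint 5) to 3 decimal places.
axis z_4 = (-0.6124,-0.7071,0.3536); lever o_n−o_4 = (0.0000,0.0000,0.0000)
cross product → J_v[:, 4] = (-0.0000,0.0000,0.0000)
J_ω[:, 4] = z_4
entry J[5][4] = 0.3536

0.354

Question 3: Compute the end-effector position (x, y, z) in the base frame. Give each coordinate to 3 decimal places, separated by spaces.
-5.464 4.768 -2.732

after link 1: o_1 = (-3.0000, 0.0000, 0.0000)
after link 2: o_2 = (-2.1340, 3.0000, -0.5000)
after link 3: o_3 = (-5.0835, 5.8284, 0.0482)
after link 4: o_4 = (-5.4639, 4.7678, -2.7321)
after link 5: o_5 = (-5.4639, 4.7678, -2.7321)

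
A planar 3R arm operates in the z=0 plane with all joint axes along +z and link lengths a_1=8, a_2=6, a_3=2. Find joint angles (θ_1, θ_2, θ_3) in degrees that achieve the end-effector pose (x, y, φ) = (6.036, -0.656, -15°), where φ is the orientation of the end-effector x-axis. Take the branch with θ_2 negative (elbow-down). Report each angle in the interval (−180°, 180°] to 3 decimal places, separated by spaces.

wrist centre = target − a_3·(cos φ, sin φ) = (4.1041, -0.1384)
cos θ_2 = (16.8632−8²−6²)/(2·8·6) = -0.8660; θ_2 = -149.9981° (elbow-down)
β = atan2(-0.1384,4.1041) = -1.9309°; ψ = atan2(-3.0002,2.8039) = -46.9363°
θ_1 = β − ψ = 45.0055°
θ_3 = φ − θ_1 − θ_2 = 89.9926° (wrapped to (-180°,180°])

45.005 -149.998 89.993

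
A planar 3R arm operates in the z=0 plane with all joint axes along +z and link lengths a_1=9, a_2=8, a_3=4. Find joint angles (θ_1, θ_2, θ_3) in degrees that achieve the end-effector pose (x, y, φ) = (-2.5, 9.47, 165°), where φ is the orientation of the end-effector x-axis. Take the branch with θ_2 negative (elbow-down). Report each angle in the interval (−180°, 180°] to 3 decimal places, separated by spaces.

134.998 -119.998 150.000

wrist centre = target − a_3·(cos φ, sin φ) = (1.3637, 8.4347)
cos θ_2 = (73.0043−9²−8²)/(2·9·8) = -0.5000; θ_2 = -119.9980° (elbow-down)
β = atan2(8.4347,1.3637) = 80.8160°; ψ = atan2(-6.9283,5.0002) = -54.1817°
θ_1 = β − ψ = 134.9978°
θ_3 = φ − θ_1 − θ_2 = 150.0003° (wrapped to (-180°,180°])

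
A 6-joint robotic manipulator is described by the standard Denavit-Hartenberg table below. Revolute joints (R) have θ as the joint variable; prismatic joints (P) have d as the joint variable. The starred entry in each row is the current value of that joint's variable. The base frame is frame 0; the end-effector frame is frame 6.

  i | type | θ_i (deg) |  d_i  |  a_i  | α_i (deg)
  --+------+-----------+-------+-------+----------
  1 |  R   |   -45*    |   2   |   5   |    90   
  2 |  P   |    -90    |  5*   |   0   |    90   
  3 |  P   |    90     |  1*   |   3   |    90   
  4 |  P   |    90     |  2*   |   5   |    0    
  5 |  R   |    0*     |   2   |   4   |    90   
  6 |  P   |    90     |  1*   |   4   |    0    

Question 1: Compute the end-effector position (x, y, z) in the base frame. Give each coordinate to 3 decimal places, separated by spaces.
-9.899 -2.828 -6.000

after link 1: o_1 = (3.5355, -3.5355, 2.0000)
after link 2: o_2 = (0.0000, -7.0711, 2.0000)
after link 3: o_3 = (-2.8284, -8.4853, 2.0000)
after link 4: o_4 = (-6.3640, -4.9497, 0.0000)
after link 5: o_5 = (-9.1924, -2.1213, -2.0000)
after link 6: o_6 = (-9.8995, -2.8284, -6.0000)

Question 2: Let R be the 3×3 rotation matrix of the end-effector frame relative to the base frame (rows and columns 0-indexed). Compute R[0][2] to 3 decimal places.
-0.707

End-effector z-axis (col 2 of R) = (-0.7071,-0.7071,-0.0000)
R[0][2] = -0.7071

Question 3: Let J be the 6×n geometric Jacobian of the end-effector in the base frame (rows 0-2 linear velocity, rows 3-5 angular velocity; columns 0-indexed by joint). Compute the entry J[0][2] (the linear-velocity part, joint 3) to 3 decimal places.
-0.707

prismatic axis z_2 = (-0.7071,0.7071,-0.0000)
J_v[:, 2] = z_2; J_ω[:, 2] = (0,0,0)
entry J[0][2] = -0.7071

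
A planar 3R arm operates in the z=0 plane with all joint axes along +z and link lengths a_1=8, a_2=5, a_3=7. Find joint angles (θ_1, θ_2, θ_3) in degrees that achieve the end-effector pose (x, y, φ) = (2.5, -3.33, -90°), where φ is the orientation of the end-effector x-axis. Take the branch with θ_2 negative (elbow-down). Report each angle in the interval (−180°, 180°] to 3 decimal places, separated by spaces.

90.002 -149.999 -30.003

wrist centre = target − a_3·(cos φ, sin φ) = (2.5000, 3.6700)
cos θ_2 = (19.7189−8²−5²)/(2·8·5) = -0.8660; θ_2 = -149.9987° (elbow-down)
β = atan2(3.6700,2.5000) = 55.7374°; ψ = atan2(-2.5001,3.6699) = -34.2642°
θ_1 = β − ψ = 90.0016°
θ_3 = φ − θ_1 − θ_2 = -30.0029° (wrapped to (-180°,180°])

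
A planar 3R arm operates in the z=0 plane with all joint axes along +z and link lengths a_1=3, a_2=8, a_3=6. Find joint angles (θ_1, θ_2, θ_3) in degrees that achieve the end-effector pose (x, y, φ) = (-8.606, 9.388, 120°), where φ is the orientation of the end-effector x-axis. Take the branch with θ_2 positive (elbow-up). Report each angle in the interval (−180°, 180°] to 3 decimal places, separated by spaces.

wrist centre = target − a_3·(cos φ, sin φ) = (-5.6060, 4.1918)
cos θ_2 = (48.9988−3²−8²)/(2·3·8) = -0.5000; θ_2 = 120.0016° (elbow-up)
β = atan2(4.1918,-5.6060) = 143.2130°; ψ = atan2(6.9281,-1.0002) = 98.2149°
θ_1 = β − ψ = 44.9980°
θ_3 = φ − θ_1 − θ_2 = -44.9996° (wrapped to (-180°,180°])

44.998 120.002 -45.000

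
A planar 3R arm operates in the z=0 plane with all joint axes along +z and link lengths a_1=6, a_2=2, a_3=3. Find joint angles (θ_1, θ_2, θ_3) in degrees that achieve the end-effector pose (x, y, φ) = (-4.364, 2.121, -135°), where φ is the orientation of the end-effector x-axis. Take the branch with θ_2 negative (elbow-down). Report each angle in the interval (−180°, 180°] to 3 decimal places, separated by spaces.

wrist centre = target − a_3·(cos φ, sin φ) = (-2.2427, 4.2423)
cos θ_2 = (23.0269−6²−2²)/(2·6·2) = -0.7072; θ_2 = -135.0086° (elbow-down)
β = atan2(4.2423,-2.2427) = 117.8629°; ψ = atan2(-1.4140,4.5856) = -17.1376°
θ_1 = β − ψ = 135.0005°
θ_3 = φ − θ_1 − θ_2 = -134.9919° (wrapped to (-180°,180°])

135.001 -135.009 -134.992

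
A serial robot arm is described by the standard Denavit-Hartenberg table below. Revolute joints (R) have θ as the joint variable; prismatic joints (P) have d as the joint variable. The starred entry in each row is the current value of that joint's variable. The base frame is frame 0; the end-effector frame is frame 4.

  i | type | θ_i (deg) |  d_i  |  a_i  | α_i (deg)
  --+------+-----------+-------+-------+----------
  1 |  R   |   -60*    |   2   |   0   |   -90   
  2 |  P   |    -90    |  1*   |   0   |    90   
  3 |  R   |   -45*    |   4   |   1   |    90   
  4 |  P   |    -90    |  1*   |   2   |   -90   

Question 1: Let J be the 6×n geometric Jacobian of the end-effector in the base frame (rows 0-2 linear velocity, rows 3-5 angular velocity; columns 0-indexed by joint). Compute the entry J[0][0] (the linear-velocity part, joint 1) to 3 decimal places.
axis z_0 = ẑ; lever o_n−o_0 = (-1.3587,1.5249,2.0000)
cross product → J_v[:, 0] = (-1.5249,-1.3587,0.0000)
J_ω[:, 0] = z_0
entry J[0][0] = -1.5249

-1.525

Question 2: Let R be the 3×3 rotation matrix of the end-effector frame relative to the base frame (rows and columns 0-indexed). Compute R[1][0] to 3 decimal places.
End-effector x-axis (col 0 of R) = (0.5000,-0.8660,-0.0000)
R[1][0] = -0.8660

-0.866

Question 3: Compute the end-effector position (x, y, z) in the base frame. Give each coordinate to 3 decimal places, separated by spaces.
after link 1: o_1 = (0.0000, 0.0000, 2.0000)
after link 2: o_2 = (0.8660, 0.5000, 2.0000)
after link 3: o_3 = (-1.7463, 3.6105, 2.7071)
after link 4: o_4 = (-1.3587, 1.5249, 2.0000)

-1.359 1.525 2.000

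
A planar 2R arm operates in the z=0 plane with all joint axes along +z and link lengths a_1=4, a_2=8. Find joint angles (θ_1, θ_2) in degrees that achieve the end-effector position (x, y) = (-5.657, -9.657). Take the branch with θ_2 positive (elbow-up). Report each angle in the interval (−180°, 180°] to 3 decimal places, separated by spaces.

cos θ_2 = (125.2593−4²−8²)/(2·4·8) = 0.7072; θ_2 = 44.9943° (elbow-up)
β = atan2(-9.6570,-5.6570) = -120.3615°; ψ = atan2(5.6563,9.6574) = 30.3573°
θ_1 = β − ψ = -150.7187°

-150.719 44.994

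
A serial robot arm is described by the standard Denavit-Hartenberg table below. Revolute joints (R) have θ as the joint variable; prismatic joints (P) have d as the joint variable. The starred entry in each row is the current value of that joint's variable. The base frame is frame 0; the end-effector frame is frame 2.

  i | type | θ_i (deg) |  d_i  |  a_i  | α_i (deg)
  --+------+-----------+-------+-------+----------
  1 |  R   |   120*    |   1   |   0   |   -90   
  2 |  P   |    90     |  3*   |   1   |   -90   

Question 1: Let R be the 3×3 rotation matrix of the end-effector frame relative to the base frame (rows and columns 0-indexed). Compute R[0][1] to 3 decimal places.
End-effector y-axis (col 1 of R) = (0.8660,0.5000,-0.0000)
R[0][1] = 0.8660

0.866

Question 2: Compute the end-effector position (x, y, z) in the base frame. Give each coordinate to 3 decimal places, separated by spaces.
after link 1: o_1 = (0.0000, 0.0000, 1.0000)
after link 2: o_2 = (-2.5981, -1.5000, 0.0000)

-2.598 -1.500 0.000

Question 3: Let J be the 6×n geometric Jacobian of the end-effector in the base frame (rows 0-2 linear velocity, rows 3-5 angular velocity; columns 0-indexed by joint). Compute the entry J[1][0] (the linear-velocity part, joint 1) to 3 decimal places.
-2.598

axis z_0 = ẑ; lever o_n−o_0 = (-2.5981,-1.5000,0.0000)
cross product → J_v[:, 0] = (1.5000,-2.5981,0.0000)
J_ω[:, 0] = z_0
entry J[1][0] = -2.5981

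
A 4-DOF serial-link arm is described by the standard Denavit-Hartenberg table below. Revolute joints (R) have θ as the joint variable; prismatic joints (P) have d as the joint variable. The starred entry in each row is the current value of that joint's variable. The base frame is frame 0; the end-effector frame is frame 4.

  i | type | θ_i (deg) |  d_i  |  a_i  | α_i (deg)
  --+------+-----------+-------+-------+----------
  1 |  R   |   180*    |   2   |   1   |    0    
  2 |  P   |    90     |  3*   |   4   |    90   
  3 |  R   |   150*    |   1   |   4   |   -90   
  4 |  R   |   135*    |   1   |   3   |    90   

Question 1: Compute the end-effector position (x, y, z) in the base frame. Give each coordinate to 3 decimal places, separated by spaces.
after link 1: o_1 = (-1.0000, 0.0000, 2.0000)
after link 2: o_2 = (-1.0000, -4.0000, 5.0000)
after link 3: o_3 = (-2.0000, -0.5359, 7.0000)
after link 4: o_4 = (0.1213, -1.8730, 5.0733)

0.121 -1.873 5.073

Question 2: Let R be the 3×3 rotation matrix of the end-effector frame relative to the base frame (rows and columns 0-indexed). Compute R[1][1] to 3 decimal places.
End-effector y-axis (col 1 of R) = (-0.0000,0.5000,-0.8660)
R[1][1] = 0.5000

0.500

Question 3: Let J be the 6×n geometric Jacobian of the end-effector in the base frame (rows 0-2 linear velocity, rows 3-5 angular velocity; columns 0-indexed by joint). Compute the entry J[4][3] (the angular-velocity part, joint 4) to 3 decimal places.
0.500

axis z_3 = (-0.0000,0.5000,-0.8660); lever o_n−o_3 = (2.1213,-1.3371,-1.9267)
cross product → J_v[:, 3] = (-2.1213,-1.8371,-1.0607)
J_ω[:, 3] = z_3
entry J[4][3] = 0.5000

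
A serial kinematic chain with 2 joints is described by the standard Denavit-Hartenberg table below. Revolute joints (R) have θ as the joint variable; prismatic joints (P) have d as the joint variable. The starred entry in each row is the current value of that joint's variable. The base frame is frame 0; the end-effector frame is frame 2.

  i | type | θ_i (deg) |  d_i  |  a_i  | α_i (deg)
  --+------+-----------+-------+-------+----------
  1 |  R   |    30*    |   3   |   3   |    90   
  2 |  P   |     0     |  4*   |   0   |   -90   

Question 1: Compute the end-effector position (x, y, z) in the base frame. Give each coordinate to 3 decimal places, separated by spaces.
4.598 -1.964 3.000

after link 1: o_1 = (2.5981, 1.5000, 3.0000)
after link 2: o_2 = (4.5981, -1.9641, 3.0000)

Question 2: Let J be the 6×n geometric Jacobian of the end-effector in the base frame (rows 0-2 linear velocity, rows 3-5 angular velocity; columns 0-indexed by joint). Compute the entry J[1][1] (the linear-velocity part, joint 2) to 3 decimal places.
prismatic axis z_1 = (0.5000,-0.8660,0.0000)
J_v[:, 1] = z_1; J_ω[:, 1] = (0,0,0)
entry J[1][1] = -0.8660

-0.866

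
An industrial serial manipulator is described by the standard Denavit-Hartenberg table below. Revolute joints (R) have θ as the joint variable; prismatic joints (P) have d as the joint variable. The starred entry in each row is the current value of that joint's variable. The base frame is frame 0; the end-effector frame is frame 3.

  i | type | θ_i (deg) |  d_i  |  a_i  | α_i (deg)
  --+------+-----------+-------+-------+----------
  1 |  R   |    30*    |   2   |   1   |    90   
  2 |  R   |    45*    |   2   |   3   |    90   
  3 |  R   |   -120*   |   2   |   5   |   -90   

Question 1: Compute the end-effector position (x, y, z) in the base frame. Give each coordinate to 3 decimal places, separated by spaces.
1.232 3.402 0.939

after link 1: o_1 = (0.8660, 0.5000, 2.0000)
after link 2: o_2 = (3.7031, -0.1714, 4.1213)
after link 3: o_3 = (1.2319, 3.4018, 0.9393)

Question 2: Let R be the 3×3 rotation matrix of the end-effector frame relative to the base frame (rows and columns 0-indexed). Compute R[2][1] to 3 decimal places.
0.707

End-effector y-axis (col 1 of R) = (-0.6124,-0.3536,0.7071)
R[2][1] = 0.7071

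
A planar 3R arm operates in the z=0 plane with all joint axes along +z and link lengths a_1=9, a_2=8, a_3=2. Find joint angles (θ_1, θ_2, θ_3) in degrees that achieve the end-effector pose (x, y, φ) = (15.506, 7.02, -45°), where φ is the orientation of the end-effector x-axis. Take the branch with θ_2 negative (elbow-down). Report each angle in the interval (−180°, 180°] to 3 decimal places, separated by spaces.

44.996 -29.995 -60.001

wrist centre = target − a_3·(cos φ, sin φ) = (14.0918, 8.4342)
cos θ_2 = (269.7144−9²−8²)/(2·9·8) = 0.8661; θ_2 = -29.9946° (elbow-down)
β = atan2(8.4342,14.0918) = 30.9014°; ψ = atan2(-3.9994,15.9286) = -14.0945°
θ_1 = β − ψ = 44.9958°
θ_3 = φ − θ_1 − θ_2 = -60.0012° (wrapped to (-180°,180°])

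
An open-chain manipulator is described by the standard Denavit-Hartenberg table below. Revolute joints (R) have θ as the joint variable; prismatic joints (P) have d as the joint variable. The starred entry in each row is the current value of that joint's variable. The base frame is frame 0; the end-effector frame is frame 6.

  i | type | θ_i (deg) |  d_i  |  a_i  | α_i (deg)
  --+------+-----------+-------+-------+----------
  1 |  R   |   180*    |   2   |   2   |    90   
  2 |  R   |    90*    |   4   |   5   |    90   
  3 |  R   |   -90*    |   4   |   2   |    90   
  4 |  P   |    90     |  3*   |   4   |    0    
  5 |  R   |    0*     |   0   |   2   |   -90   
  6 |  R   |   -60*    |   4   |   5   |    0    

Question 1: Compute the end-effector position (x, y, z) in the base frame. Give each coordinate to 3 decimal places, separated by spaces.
after link 1: o_1 = (-2.0000, 0.0000, 2.0000)
after link 2: o_2 = (-2.0000, 4.0000, 7.0000)
after link 3: o_3 = (-6.0000, 2.0000, 7.0000)
after link 4: o_4 = (-10.0000, 2.0000, 4.0000)
after link 5: o_5 = (-12.0000, 2.0000, 4.0000)
after link 6: o_6 = (-14.5000, 6.0000, -0.3301)

-14.500 6.000 -0.330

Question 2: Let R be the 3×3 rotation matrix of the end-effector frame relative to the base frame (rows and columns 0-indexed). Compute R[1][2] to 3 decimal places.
1.000

End-effector z-axis (col 2 of R) = (0.0000,1.0000,-0.0000)
R[1][2] = 1.0000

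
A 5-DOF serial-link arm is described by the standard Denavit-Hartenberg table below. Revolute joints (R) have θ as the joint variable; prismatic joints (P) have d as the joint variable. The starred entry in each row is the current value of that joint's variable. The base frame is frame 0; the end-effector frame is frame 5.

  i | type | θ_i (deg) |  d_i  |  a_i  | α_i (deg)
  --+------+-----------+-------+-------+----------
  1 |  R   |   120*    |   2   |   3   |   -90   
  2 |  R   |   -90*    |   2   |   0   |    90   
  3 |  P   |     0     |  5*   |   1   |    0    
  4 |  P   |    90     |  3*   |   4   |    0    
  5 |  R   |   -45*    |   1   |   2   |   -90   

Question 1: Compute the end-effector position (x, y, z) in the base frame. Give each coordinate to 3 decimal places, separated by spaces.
-3.421 -8.903 4.414

after link 1: o_1 = (-1.5000, 2.5981, 2.0000)
after link 2: o_2 = (-3.2321, 1.5981, 2.0000)
after link 3: o_3 = (-0.7321, -2.7321, 3.0000)
after link 4: o_4 = (-2.6962, -7.3301, 3.0000)
after link 5: o_5 = (-3.4209, -8.9033, 4.4142)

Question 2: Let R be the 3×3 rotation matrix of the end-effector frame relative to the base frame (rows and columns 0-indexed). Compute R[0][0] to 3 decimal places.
-0.612

End-effector x-axis (col 0 of R) = (-0.6124,-0.3536,0.7071)
R[0][0] = -0.6124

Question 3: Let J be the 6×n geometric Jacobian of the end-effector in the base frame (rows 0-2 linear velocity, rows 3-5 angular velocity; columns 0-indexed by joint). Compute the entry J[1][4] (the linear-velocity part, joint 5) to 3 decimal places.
axis z_4 = (0.5000,-0.8660,0.0000); lever o_n−o_4 = (-0.7247,-1.5731,1.4142)
cross product → J_v[:, 4] = (-1.2247,-0.7071,-1.4142)
J_ω[:, 4] = z_4
entry J[1][4] = -0.7071

-0.707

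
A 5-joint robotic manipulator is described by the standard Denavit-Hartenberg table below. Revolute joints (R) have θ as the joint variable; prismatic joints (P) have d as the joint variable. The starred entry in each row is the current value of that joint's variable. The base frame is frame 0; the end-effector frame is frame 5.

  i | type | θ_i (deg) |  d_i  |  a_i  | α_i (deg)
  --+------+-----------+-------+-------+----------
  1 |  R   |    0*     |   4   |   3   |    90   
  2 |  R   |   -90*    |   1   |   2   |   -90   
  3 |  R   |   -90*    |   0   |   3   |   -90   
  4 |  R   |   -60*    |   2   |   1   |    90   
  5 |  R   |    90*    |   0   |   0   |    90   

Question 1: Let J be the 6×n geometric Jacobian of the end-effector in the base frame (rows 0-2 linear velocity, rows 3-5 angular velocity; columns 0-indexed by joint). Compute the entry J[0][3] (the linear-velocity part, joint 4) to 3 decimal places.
axis z_3 = (0.0000,-0.0000,-1.0000); lever o_n−o_3 = (0.8660,-0.5000,-2.0000)
cross product → J_v[:, 3] = (-0.5000,-0.8660,-0.0000)
J_ω[:, 3] = z_3
entry J[0][3] = -0.5000

-0.500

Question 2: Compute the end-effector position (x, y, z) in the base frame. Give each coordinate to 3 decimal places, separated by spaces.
3.866 -4.500 0.000

after link 1: o_1 = (3.0000, 0.0000, 4.0000)
after link 2: o_2 = (3.0000, -1.0000, 2.0000)
after link 3: o_3 = (3.0000, -4.0000, 2.0000)
after link 4: o_4 = (3.8660, -4.5000, 0.0000)
after link 5: o_5 = (3.8660, -4.5000, 0.0000)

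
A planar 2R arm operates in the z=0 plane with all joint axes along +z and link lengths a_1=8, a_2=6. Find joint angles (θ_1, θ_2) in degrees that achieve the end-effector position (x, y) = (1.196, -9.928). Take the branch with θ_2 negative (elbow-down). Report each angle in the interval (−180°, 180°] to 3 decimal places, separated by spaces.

-46.260 -90.003

cos θ_2 = (99.9956−8²−6²)/(2·8·6) = -0.0000; θ_2 = -90.0026° (elbow-down)
β = atan2(-9.9280,1.1960) = -83.1308°; ψ = atan2(-6.0000,7.9997) = -36.8708°
θ_1 = β − ψ = -46.2600°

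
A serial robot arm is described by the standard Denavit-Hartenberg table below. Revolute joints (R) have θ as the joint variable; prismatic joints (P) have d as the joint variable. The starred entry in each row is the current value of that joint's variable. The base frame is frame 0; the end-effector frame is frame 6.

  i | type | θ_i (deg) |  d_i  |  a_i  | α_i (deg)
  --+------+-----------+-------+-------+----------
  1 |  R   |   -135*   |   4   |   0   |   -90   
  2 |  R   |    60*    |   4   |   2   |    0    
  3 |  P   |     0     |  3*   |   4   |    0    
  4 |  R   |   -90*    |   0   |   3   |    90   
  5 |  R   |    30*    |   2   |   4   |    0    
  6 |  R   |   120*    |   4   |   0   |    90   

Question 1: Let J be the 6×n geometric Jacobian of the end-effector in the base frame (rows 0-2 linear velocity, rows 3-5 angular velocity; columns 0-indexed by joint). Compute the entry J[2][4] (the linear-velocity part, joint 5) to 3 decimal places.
axis z_4 = (0.3536,0.3536,0.8660); lever o_n−o_4 = (1.4142,-1.4142,6.9282)
cross product → J_v[:, 4] = (3.6742,-1.2247,-1.0000)
J_ω[:, 4] = z_4
entry J[2][4] = -1.0000

-1.000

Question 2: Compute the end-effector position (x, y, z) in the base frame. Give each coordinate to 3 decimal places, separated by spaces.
2.406 -10.322 7.232

after link 1: o_1 = (0.0000, 0.0000, 4.0000)
after link 2: o_2 = (2.1213, -3.5355, 2.2679)
after link 3: o_3 = (2.8284, -7.0711, -1.1962)
after link 4: o_4 = (0.9913, -8.9082, 0.3038)
after link 5: o_5 = (0.9913, -11.7366, 3.7679)
after link 6: o_6 = (2.4055, -10.3224, 7.2321)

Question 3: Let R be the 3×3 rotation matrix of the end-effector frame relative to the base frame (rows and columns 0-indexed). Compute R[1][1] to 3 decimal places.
0.354

End-effector y-axis (col 1 of R) = (0.3536,0.3536,0.8660)
R[1][1] = 0.3536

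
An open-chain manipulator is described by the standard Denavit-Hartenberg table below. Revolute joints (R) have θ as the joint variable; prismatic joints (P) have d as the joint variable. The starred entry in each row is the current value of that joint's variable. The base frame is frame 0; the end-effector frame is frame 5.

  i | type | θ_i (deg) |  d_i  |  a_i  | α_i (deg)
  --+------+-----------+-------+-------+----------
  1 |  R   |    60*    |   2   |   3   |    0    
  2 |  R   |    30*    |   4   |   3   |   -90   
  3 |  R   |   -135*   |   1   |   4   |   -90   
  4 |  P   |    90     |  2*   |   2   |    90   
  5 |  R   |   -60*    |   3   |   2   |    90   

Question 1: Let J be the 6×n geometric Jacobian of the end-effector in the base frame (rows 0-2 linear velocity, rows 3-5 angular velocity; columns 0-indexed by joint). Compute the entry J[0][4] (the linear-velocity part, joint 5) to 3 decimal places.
1.732

axis z_4 = (-0.0000,-0.7071,0.7071); lever o_n−o_4 = (1.0000,-3.3461,0.8966)
cross product → J_v[:, 4] = (1.7321,0.7071,0.7071)
J_ω[:, 4] = z_4
entry J[0][4] = 1.7321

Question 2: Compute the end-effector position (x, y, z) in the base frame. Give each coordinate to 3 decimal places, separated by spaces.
after link 1: o_1 = (1.5000, 2.5981, 2.0000)
after link 2: o_2 = (1.5000, 5.5981, 6.0000)
after link 3: o_3 = (0.5000, 2.7696, 8.8284)
after link 4: o_4 = (2.5000, 4.1839, 10.2426)
after link 5: o_5 = (3.5000, 0.8378, 11.1392)

3.500 0.838 11.139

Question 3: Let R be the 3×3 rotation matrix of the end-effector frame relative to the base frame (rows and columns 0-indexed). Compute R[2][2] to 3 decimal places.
End-effector z-axis (col 2 of R) = (-0.8660,-0.3536,-0.3536)
R[2][2] = -0.3536

-0.354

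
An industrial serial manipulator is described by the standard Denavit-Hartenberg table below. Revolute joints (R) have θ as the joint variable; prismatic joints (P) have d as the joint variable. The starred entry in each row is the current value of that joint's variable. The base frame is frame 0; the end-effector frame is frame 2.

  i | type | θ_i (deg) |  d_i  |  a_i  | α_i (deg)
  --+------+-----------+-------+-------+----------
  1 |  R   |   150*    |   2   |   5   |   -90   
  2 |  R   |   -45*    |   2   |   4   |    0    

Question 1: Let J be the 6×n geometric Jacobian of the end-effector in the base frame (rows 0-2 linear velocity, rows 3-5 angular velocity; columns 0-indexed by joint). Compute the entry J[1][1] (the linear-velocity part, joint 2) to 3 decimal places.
1.414

axis z_1 = (-0.5000,-0.8660,0.0000); lever o_n−o_1 = (-3.4495,-0.3178,2.8284)
cross product → J_v[:, 1] = (-2.4495,1.4142,-2.8284)
J_ω[:, 1] = z_1
entry J[1][1] = 1.4142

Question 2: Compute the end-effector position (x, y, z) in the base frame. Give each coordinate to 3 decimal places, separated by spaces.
-7.780 2.182 4.828

after link 1: o_1 = (-4.3301, 2.5000, 2.0000)
after link 2: o_2 = (-7.7796, 2.1822, 4.8284)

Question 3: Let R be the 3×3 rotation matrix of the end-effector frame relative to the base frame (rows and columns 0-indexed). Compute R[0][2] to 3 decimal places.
End-effector z-axis (col 2 of R) = (-0.5000,-0.8660,0.0000)
R[0][2] = -0.5000

-0.500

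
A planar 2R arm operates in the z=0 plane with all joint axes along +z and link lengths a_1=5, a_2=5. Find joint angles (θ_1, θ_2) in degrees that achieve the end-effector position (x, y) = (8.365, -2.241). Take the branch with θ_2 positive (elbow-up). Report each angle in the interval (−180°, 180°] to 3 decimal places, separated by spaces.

-45.001 60.006

cos θ_2 = (74.9953−5²−5²)/(2·5·5) = 0.4999; θ_2 = 60.0062° (elbow-up)
β = atan2(-2.2410,8.3650) = -14.9975°; ψ = atan2(4.3304,7.4995) = 30.0031°
θ_1 = β − ψ = -45.0006°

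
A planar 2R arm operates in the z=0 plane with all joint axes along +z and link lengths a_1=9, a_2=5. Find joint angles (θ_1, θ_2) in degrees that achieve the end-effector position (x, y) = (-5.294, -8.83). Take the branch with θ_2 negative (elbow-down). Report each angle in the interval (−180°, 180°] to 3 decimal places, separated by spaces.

-91.889 -90.003

cos θ_2 = (105.9953−9²−5²)/(2·9·5) = -0.0001; θ_2 = -90.0030° (elbow-down)
β = atan2(-8.8300,-5.2940) = -120.9447°; ψ = atan2(-5.0000,8.9997) = -29.0553°
θ_1 = β − ψ = -91.8894°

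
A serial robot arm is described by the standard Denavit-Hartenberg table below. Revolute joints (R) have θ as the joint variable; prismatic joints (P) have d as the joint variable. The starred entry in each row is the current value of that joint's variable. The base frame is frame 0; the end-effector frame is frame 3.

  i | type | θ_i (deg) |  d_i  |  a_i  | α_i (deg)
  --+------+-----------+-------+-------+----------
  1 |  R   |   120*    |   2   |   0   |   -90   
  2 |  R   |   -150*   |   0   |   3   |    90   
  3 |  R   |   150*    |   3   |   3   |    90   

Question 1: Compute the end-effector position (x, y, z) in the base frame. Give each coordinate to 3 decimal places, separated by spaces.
-0.375 -2.350 -0.397

after link 1: o_1 = (0.0000, 0.0000, 2.0000)
after link 2: o_2 = (1.2990, -2.2500, 3.5000)
after link 3: o_3 = (-0.3750, -2.3505, -0.3971)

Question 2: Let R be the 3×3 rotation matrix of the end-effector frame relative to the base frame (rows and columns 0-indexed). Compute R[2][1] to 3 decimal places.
-0.866

End-effector y-axis (col 1 of R) = (0.2500,-0.4330,-0.8660)
R[2][1] = -0.8660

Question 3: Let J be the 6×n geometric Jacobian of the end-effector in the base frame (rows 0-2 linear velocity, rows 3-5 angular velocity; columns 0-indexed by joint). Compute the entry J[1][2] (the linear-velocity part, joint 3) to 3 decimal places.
axis z_2 = (0.2500,-0.4330,-0.8660); lever o_n−o_2 = (-1.6740,-0.1005,-3.8971)
cross product → J_v[:, 2] = (1.6005,2.4240,-0.7500)
J_ω[:, 2] = z_2
entry J[1][2] = 2.4240

2.424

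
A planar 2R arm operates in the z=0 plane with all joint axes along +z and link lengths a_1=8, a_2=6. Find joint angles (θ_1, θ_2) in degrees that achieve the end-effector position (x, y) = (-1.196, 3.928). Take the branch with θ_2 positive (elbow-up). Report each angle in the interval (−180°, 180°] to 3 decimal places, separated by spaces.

cos θ_2 = (16.8596−8²−6²)/(2·8·6) = -0.8660; θ_2 = 150.0023° (elbow-up)
β = atan2(3.9280,-1.1960) = 106.9345°; ψ = atan2(2.9998,2.8037) = 46.9349°
θ_1 = β − ψ = 59.9996°

60.000 150.002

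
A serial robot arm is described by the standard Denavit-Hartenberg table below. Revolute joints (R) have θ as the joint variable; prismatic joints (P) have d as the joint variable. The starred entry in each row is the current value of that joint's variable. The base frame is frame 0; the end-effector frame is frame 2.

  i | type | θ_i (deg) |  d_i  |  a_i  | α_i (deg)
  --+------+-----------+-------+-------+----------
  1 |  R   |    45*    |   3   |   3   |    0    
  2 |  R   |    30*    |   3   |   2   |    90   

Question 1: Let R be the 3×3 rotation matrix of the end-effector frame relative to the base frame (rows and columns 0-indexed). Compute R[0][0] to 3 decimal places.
0.259

End-effector x-axis (col 0 of R) = (0.2588,0.9659,0.0000)
R[0][0] = 0.2588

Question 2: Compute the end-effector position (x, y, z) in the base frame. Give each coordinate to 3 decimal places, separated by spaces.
after link 1: o_1 = (2.1213, 2.1213, 3.0000)
after link 2: o_2 = (2.6390, 4.0532, 6.0000)

2.639 4.053 6.000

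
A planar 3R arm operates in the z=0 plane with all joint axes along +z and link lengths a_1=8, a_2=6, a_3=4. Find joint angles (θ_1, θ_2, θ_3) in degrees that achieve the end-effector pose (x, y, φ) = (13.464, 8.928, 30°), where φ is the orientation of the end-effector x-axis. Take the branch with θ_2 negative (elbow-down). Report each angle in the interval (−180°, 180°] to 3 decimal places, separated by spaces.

wrist centre = target − a_3·(cos φ, sin φ) = (9.9999, 6.9280)
cos θ_2 = (147.9952−8²−6²)/(2·8·6) = 0.4999; θ_2 = -60.0033° (elbow-down)
β = atan2(6.9280,9.9999) = 34.7145°; ψ = atan2(-5.1963,10.9997) = -25.2864°
θ_1 = β − ψ = 60.0008°
θ_3 = φ − θ_1 − θ_2 = 30.0025° (wrapped to (-180°,180°])

60.001 -60.003 30.003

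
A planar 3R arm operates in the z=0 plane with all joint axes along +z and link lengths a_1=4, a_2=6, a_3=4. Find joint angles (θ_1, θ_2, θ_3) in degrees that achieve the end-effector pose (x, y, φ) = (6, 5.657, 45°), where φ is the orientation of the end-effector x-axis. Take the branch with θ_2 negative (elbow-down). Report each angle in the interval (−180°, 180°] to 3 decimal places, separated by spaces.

135.000 -134.999 44.999

wrist centre = target − a_3·(cos φ, sin φ) = (3.1716, 2.8286)
cos θ_2 = (18.0597−4²−6²)/(2·4·6) = -0.7071; θ_2 = -134.9986° (elbow-down)
β = atan2(2.8286,3.1716) = 41.7282°; ψ = atan2(-4.2427,-0.2425) = -93.2718°
θ_1 = β − ψ = 135.0000°
θ_3 = φ − θ_1 − θ_2 = 44.9986° (wrapped to (-180°,180°])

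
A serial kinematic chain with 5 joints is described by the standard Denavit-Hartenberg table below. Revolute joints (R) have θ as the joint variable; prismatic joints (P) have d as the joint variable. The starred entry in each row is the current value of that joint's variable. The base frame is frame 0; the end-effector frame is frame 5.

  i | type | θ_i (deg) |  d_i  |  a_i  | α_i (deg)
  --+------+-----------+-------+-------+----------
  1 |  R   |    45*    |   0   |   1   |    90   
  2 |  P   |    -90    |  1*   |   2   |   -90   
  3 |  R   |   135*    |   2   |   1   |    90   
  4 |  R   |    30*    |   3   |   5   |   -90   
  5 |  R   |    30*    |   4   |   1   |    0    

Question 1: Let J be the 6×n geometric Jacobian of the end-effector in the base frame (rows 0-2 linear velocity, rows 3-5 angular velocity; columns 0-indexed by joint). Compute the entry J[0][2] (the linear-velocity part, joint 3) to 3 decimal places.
0.790

axis z_2 = (0.7071,0.7071,0.0000); lever o_n−o_2 = (2.6476,9.2277,1.1173)
cross product → J_v[:, 2] = (0.7901,-0.7901,4.6529)
J_ω[:, 2] = z_2
entry J[0][2] = 0.7901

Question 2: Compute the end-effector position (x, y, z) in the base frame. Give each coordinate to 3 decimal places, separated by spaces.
after link 1: o_1 = (0.7071, 0.7071, 0.0000)
after link 2: o_2 = (1.4142, -0.0000, -2.0000)
after link 3: o_3 = (2.3284, 1.9142, -1.2929)
after link 4: o_4 = (0.4311, 7.3470, -0.3524)
after link 5: o_5 = (4.0618, 9.2277, -0.8827)

4.062 9.228 -0.883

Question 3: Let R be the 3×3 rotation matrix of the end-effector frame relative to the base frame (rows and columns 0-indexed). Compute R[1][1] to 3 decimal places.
End-effector y-axis (col 1 of R) = (0.4727,-0.8263,0.3062)
R[1][1] = -0.8263

-0.826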